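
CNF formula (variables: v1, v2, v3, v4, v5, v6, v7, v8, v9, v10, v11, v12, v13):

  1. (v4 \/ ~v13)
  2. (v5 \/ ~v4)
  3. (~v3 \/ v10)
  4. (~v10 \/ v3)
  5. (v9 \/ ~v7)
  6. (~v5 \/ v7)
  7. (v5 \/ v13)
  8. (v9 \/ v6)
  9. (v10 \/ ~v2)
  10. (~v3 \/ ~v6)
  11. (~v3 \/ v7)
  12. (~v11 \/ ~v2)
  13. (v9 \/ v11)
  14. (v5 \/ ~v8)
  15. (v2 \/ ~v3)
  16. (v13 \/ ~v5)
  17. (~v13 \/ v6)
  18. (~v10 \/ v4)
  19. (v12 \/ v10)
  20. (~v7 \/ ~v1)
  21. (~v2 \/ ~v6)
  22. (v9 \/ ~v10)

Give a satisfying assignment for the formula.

v1=False, v2=False, v3=False, v4=True, v5=True, v6=True, v7=True, v8=False, v9=True, v10=False, v11=True, v12=True, v13=True

Check each clause:
  1. (v4 \/ ~v13) — v4 is true.
  2. (~v4 \/ v5) — v5 is true.
  3. (~v3 \/ v10) — ~v3 is true.
  4. (v3 \/ ~v10) — ~v10 is true.
  5. (v9 \/ ~v7) — v9 is true.
  6. (~v5 \/ v7) — v7 is true.
  7. (v13 \/ v5) — v13 is true.
  8. (v9 \/ v6) — v9 is true.
  9. (v10 \/ ~v2) — ~v2 is true.
  10. (~v3 \/ ~v6) — ~v3 is true.
  11. (v7 \/ ~v3) — ~v3 is true.
  12. (~v2 \/ ~v11) — ~v2 is true.
  13. (v9 \/ v11) — v9 is true.
  14. (~v8 \/ v5) — ~v8 is true.
  15. (~v3 \/ v2) — ~v3 is true.
  16. (v13 \/ ~v5) — v13 is true.
  17. (v6 \/ ~v13) — v6 is true.
  18. (~v10 \/ v4) — v4 is true.
  19. (v12 \/ v10) — v12 is true.
  20. (~v7 \/ ~v1) — ~v1 is true.
  21. (~v6 \/ ~v2) — ~v2 is true.
  22. (~v10 \/ v9) — v9 is true.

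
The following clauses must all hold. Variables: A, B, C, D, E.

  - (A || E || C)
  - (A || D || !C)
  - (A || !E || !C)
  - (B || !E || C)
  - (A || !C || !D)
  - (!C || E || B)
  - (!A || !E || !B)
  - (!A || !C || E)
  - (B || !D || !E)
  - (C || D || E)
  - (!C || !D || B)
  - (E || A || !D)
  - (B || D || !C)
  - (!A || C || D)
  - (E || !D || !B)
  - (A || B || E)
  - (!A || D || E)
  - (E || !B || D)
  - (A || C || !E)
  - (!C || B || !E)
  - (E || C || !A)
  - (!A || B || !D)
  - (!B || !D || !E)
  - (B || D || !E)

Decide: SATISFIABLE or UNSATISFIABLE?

UNSATISFIABLE

E = True:
  B = True:
    propagation gives A=False, C=False; an empty clause results — contradiction.
  B = False:
    propagation gives C=True; an empty clause results — contradiction.
E = False:
  D = True:
    propagation gives A=True, C=False; an empty clause results — contradiction.
  D = False:
    propagation gives C=True, A=True; an empty clause results — contradiction.
Every branch closes, so no satisfying assignment exists.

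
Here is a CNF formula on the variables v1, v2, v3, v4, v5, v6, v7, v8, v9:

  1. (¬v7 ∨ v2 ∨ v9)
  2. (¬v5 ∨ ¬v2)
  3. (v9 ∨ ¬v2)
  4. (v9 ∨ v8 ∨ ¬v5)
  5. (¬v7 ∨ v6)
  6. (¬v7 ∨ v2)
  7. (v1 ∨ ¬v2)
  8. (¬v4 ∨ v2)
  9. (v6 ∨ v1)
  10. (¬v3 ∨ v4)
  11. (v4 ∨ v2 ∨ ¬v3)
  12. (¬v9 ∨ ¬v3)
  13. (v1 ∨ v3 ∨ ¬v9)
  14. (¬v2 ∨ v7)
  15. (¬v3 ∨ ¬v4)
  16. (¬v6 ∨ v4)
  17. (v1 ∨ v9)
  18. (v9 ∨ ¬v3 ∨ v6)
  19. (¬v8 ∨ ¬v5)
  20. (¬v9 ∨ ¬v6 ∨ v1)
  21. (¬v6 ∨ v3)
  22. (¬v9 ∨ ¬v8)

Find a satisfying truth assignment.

v1=T, v2=F, v3=F, v4=F, v5=F, v6=F, v7=F, v8=F, v9=F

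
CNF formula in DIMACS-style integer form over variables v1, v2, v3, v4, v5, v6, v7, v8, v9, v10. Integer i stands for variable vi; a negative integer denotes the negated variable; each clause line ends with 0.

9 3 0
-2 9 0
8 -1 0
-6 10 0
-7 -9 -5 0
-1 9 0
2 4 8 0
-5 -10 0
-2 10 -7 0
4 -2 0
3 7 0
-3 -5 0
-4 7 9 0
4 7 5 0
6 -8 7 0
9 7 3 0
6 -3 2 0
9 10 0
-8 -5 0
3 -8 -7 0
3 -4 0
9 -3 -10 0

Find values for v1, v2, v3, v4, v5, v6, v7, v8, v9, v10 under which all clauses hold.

v1=False, v2=True, v3=True, v4=True, v5=False, v6=False, v7=True, v8=False, v9=True, v10=True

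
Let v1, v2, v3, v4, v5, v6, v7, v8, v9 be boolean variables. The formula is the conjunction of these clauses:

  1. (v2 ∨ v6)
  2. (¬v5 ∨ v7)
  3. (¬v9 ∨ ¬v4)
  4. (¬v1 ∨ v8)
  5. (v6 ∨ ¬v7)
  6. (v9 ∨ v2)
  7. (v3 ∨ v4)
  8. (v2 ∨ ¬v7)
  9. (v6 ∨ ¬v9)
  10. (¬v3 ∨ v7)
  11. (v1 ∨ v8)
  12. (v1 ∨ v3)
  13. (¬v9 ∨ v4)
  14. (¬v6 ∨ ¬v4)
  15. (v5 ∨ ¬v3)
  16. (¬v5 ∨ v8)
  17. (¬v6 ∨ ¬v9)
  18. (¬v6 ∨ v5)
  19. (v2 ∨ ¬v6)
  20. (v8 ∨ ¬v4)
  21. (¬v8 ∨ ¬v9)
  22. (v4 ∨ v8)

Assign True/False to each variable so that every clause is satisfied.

v1 = 1, v2 = 1, v3 = 1, v4 = 0, v5 = 1, v6 = 1, v7 = 1, v8 = 1, v9 = 0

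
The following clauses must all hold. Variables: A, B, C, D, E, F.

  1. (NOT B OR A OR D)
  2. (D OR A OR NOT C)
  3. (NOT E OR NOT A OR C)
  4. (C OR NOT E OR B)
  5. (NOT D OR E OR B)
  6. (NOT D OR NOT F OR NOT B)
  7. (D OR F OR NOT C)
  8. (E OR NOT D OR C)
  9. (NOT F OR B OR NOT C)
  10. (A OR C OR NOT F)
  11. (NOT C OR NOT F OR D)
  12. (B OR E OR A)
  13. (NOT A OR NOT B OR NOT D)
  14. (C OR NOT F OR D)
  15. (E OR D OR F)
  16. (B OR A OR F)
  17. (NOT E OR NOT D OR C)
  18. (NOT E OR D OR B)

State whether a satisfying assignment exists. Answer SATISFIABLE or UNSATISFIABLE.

SATISFIABLE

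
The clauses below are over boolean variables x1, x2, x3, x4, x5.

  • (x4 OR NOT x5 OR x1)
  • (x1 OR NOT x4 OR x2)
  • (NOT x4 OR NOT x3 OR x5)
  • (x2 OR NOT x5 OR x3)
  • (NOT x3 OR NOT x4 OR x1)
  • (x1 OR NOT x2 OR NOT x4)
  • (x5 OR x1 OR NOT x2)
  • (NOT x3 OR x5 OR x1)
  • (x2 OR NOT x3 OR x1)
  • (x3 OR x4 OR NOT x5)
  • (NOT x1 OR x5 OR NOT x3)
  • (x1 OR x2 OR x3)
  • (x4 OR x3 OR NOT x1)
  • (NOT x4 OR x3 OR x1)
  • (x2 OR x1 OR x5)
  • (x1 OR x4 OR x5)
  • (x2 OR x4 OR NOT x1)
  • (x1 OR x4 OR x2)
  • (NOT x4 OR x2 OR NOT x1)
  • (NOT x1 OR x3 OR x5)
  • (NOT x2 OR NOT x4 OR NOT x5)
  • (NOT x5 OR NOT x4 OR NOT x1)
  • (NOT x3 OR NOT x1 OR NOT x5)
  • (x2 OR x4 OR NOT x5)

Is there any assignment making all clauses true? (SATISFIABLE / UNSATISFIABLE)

x1 = True:
  x5 = True:
    propagation gives x4=False, x3=True; an empty clause results — contradiction.
  x5 = False:
    propagation gives x3=False; an empty clause results — contradiction.
x1 = False:
  x4 = True:
    propagation gives x2=True; an empty clause results — contradiction.
  x4 = False:
    propagation gives x5=False; an empty clause results — contradiction.
Every branch closes, so no satisfying assignment exists.

UNSATISFIABLE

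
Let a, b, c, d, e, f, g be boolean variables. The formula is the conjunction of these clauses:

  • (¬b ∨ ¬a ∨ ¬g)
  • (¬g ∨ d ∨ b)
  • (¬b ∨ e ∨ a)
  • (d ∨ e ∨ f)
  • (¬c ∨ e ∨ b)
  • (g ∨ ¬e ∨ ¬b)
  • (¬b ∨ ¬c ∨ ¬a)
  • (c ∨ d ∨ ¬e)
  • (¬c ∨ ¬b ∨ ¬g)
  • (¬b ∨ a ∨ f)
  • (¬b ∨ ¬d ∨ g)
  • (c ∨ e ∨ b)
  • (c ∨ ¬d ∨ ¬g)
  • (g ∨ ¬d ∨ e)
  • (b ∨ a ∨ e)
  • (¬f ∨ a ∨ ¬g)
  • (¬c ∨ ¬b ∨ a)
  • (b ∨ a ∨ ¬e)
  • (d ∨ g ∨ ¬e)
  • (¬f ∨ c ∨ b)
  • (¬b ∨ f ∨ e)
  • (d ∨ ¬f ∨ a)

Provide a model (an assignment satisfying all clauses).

a=T, b=F, c=T, d=T, e=T, f=T, g=F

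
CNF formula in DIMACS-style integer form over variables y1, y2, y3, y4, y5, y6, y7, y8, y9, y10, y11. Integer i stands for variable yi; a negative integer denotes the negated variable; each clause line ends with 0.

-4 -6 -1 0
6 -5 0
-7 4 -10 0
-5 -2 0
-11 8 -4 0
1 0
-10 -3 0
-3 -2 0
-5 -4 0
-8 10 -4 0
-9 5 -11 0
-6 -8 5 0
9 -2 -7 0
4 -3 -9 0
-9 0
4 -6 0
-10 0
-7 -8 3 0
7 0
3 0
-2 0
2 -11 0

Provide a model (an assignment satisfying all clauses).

y1=True, y2=False, y3=True, y4=False, y5=False, y6=False, y7=True, y8=False, y9=False, y10=False, y11=False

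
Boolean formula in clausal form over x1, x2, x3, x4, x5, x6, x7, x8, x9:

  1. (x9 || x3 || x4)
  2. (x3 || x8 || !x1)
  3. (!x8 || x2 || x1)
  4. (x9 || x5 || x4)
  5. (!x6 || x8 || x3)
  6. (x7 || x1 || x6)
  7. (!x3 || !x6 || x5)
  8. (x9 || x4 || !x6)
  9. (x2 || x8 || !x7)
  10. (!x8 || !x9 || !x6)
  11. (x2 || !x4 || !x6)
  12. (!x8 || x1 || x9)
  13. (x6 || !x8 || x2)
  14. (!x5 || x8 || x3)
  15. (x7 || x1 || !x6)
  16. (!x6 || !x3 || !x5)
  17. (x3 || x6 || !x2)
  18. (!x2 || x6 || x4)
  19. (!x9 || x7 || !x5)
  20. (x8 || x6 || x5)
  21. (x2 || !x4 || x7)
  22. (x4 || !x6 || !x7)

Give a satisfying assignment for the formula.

x1=False  x2=True  x3=True  x4=True  x5=False  x6=False  x7=True  x8=True  x9=True

Try x1 = False.
Branch on x2: take x2 = True.
Try x3 = True.
The remaining clauses are satisfied by x4 = True, x5 = False, x6 = False, x7 = True, x8 = True, x9 = True.
Check each clause:
  1. (x3 || x4 || x9) — x9 is true.
  2. (x3 || !x1 || x8) — x8 is true.
  3. (x2 || !x8 || x1) — x2 is true.
  4. (x4 || x5 || x9) — x9 is true.
  5. (x8 || x3 || !x6) — x8 is true.
  6. (x1 || x6 || x7) — x7 is true.
  7. (!x6 || x5 || !x3) — !x6 is true.
  8. (!x6 || x9 || x4) — x9 is true.
  9. (x8 || x2 || !x7) — x8 is true.
  10. (!x8 || !x6 || !x9) — !x6 is true.
  11. (!x6 || x2 || !x4) — !x6 is true.
  12. (x1 || x9 || !x8) — x9 is true.
  13. (!x8 || x6 || x2) — x2 is true.
  14. (x8 || !x5 || x3) — x3 is true.
  15. (!x6 || x7 || x1) — !x6 is true.
  16. (!x6 || !x5 || !x3) — !x6 is true.
  17. (x6 || !x2 || x3) — x3 is true.
  18. (x6 || x4 || !x2) — x4 is true.
  19. (!x5 || x7 || !x9) — !x5 is true.
  20. (x8 || x5 || x6) — x8 is true.
  21. (!x4 || x2 || x7) — x2 is true.
  22. (!x7 || !x6 || x4) — !x6 is true.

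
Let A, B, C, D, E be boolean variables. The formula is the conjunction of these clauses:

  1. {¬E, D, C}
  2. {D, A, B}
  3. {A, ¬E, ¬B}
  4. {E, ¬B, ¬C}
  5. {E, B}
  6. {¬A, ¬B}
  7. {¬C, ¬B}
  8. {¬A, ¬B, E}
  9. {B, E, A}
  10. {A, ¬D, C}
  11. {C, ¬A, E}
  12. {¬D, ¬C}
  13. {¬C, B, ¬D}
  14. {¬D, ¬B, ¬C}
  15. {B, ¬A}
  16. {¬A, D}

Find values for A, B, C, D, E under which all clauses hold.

Set A = False and propagate.
Set B = True and propagate.
  then E is forced to False.
  then C is forced to False.
  then D is forced to False.
Every clause has at least one true literal under this assignment.

A = F, B = T, C = F, D = F, E = F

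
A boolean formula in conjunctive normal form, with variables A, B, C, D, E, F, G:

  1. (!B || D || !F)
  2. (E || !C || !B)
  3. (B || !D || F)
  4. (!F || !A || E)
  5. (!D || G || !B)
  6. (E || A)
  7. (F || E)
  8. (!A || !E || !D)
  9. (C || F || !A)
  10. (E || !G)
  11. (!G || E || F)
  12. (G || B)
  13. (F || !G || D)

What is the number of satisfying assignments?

Case analysis on E and F:
  E=1, F=1: C free; 4 ways for (A,B,D,G) × 2^1 = 8.
  E=1, F=0: 5 of the 32 assignments to (A,B,C,D,G) work.
  E=0, F=1: a clause becomes empty — 0.
  E=0, F=0: a clause becomes empty — 0.
Total: 8 + 5 + 0 + 0 = 13.

13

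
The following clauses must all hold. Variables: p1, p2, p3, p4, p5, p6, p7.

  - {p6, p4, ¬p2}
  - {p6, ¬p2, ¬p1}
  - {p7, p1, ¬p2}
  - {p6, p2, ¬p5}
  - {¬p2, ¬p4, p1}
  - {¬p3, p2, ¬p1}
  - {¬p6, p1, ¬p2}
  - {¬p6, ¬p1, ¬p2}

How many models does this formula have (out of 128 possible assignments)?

36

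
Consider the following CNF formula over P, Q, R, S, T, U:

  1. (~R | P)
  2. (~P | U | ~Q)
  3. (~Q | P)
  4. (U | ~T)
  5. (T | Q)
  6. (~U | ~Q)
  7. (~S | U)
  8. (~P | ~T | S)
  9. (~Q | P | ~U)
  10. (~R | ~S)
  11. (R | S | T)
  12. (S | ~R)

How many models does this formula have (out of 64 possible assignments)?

3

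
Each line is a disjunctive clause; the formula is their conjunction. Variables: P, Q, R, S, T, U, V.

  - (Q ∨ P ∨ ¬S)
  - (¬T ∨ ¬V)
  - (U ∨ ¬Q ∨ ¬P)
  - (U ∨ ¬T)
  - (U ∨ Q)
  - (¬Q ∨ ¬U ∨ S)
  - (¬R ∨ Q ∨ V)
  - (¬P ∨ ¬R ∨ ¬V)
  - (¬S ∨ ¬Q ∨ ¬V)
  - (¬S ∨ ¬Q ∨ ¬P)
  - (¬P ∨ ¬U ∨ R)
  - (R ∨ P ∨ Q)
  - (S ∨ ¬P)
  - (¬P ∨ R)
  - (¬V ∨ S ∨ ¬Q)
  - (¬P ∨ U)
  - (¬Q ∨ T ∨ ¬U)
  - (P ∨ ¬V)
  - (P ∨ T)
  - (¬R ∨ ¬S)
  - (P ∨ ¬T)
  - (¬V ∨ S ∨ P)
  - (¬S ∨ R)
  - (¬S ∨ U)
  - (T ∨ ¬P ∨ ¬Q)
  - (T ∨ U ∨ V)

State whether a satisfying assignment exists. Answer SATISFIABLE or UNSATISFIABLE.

P = True:
  propagation gives S=True, Q=False, U=True, R=True; an empty clause results — contradiction.
P = False:
  propagation gives V=False, T=True; an empty clause results — contradiction.
Every branch closes, so no satisfying assignment exists.

UNSATISFIABLE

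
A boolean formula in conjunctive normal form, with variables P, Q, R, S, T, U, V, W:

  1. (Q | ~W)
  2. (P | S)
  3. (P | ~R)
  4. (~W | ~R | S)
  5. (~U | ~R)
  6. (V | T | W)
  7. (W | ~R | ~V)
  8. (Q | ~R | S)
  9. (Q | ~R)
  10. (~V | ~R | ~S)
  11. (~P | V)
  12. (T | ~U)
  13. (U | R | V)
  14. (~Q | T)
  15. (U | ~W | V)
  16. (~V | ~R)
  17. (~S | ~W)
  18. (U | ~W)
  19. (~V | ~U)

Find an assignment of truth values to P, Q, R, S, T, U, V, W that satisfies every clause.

P=True, Q=True, R=False, S=True, T=True, U=False, V=True, W=False

Pure literal: T appears only positively; assign T = True.
Branch on P: take P = True.
  then V is forced to True.
  then R is forced to False.
  then U is forced to False.
  then W is forced to False.
Q, S are now unconstrained; take Q = True, S = True.
Check each clause:
  1. (~W | Q) — ~W is true.
  2. (S | P) — P is true.
  3. (P | ~R) — P is true.
  4. (~W | ~R | S) — ~W is true.
  5. (~U | ~R) — ~U is true.
  6. (T | V | W) — T is true.
  7. (~R | ~V | W) — ~R is true.
  8. (Q | S | ~R) — Q is true.
  9. (~R | Q) — Q is true.
  10. (~V | ~S | ~R) — ~R is true.
  11. (V | ~P) — V is true.
  12. (T | ~U) — ~U is true.
  13. (U | V | R) — V is true.
  14. (~Q | T) — T is true.
  15. (U | ~W | V) — ~W is true.
  16. (~V | ~R) — ~R is true.
  17. (~W | ~S) — ~W is true.
  18. (U | ~W) — ~W is true.
  19. (~V | ~U) — ~U is true.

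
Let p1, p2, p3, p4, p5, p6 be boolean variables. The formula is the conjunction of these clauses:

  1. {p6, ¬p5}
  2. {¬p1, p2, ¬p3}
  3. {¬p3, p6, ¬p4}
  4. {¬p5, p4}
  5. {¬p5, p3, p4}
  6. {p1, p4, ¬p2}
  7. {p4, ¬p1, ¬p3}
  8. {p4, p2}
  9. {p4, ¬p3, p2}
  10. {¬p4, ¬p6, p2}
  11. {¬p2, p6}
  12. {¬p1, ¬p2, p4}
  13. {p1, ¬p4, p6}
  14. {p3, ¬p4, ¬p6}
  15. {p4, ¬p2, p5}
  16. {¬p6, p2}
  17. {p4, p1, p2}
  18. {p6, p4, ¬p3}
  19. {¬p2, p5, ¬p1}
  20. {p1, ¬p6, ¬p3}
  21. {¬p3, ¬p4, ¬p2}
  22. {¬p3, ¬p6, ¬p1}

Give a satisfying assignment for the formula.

p1 = 1, p2 = 0, p3 = 0, p4 = 1, p5 = 0, p6 = 0

Try p1 = True.
Try p2 = False.
  then p3 is forced to False.
  then p4 is forced to True.
  then p6 is forced to False.
  then p5 is forced to False.
Every clause has at least one true literal under this assignment.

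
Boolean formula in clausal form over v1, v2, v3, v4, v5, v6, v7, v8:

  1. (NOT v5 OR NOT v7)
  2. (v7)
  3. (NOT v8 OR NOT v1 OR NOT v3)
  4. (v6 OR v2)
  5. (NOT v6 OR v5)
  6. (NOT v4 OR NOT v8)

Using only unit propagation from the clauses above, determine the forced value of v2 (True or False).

True

(v7) is a unit clause: v7 = True.
(NOT v7 OR NOT v5) with v7 = True leaves only NOT v5, so v5 = False.
(v5 OR NOT v6): since v5 = False, the clause reduces to (NOT v6). v6 = False.
(v2 OR v6) with v6 = False leaves only v2, so v2 = True.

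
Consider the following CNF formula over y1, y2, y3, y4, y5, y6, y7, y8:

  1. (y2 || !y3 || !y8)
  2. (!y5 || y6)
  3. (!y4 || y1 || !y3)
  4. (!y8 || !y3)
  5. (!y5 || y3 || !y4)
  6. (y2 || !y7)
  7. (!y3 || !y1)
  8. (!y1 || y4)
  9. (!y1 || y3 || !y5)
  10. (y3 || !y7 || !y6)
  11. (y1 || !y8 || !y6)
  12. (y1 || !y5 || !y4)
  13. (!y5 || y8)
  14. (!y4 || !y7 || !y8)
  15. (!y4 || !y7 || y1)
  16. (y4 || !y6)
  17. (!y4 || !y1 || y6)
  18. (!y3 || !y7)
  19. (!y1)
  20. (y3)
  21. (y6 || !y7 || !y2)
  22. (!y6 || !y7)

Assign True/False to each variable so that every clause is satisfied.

The clause (!y1) is unit: y1 must be False.
The clause (y3) is unit: y3 must be True.
The clause (!y4) is unit: y4 must be False.
Unit propagation: (!y8) forces y8 = False.
(!y5) is a unit clause, so y5 = False.
Unit propagation: (!y6) forces y6 = False.
(!y7) is a unit clause, so y7 = False.
y2 is now unconstrained; take y2 = False.

y1 = F  y2 = F  y3 = T  y4 = F  y5 = F  y6 = F  y7 = F  y8 = F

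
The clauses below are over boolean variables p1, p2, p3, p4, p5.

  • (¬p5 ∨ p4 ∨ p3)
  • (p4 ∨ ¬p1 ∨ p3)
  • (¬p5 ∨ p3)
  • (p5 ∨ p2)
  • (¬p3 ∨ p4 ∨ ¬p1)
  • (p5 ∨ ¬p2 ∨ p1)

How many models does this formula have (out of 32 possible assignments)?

8

Split on p3, then p5.
  p3=T, p5=T: p2 free; 3 ways for (p1,p4) × 2^1 = 6.
  p3=T, p5=F: remaining (p1,p2,p4) ∈ {(T,T,T)} — 1.
  p3=F, p5=T: a clause becomes empty — 0.
  p3=F, p5=F: remaining (p1,p2,p4) ∈ {(T,T,T)} — 1.
Total: 6 + 1 + 0 + 1 = 8.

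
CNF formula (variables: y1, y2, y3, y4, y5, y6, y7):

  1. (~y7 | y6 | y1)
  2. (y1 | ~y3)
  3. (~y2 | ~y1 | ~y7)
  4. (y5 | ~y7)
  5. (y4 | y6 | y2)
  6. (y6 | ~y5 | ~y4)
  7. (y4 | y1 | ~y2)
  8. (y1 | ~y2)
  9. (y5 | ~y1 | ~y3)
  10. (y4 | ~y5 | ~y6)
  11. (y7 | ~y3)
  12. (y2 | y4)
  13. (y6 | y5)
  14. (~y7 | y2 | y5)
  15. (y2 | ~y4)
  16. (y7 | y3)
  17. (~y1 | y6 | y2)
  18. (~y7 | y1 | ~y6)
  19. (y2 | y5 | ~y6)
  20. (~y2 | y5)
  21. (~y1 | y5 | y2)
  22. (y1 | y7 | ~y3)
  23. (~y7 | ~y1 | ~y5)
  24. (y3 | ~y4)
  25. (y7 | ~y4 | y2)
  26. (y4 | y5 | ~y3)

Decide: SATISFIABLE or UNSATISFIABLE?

y2 = True:
  propagation gives y1=True, y7=False, y3=False; an empty clause results — contradiction.
y2 = False:
  propagation gives y4=True; an empty clause results — contradiction.
Every branch closes, so no satisfying assignment exists.

UNSATISFIABLE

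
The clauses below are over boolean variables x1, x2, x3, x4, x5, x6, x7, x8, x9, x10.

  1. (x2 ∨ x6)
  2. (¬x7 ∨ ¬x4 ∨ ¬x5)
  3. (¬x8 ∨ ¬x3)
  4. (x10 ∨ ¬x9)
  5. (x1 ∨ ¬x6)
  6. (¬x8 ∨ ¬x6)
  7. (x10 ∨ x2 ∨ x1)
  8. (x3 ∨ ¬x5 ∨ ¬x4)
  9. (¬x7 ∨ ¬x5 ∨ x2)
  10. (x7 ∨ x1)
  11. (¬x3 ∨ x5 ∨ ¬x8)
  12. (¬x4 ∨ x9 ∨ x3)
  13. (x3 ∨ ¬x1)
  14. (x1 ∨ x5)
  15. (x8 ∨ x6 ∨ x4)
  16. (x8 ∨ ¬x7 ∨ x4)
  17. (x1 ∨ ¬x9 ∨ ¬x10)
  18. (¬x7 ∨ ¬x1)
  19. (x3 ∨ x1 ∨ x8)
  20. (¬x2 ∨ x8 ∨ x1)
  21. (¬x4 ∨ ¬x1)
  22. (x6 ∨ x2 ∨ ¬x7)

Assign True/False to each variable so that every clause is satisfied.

x1=True, x2=False, x3=True, x4=False, x5=True, x6=True, x7=False, x8=False, x9=False, x10=False

Check each clause:
  1. (x6 ∨ x2) — x6 is true.
  2. (¬x5 ∨ ¬x4 ∨ ¬x7) — ¬x7 is true.
  3. (¬x3 ∨ ¬x8) — ¬x8 is true.
  4. (x10 ∨ ¬x9) — ¬x9 is true.
  5. (x1 ∨ ¬x6) — x1 is true.
  6. (¬x8 ∨ ¬x6) — ¬x8 is true.
  7. (x2 ∨ x10 ∨ x1) — x1 is true.
  8. (x3 ∨ ¬x5 ∨ ¬x4) — x3 is true.
  9. (¬x5 ∨ ¬x7 ∨ x2) — ¬x7 is true.
  10. (x1 ∨ x7) — x1 is true.
  11. (x5 ∨ ¬x8 ∨ ¬x3) — ¬x8 is true.
  12. (x9 ∨ x3 ∨ ¬x4) — x3 is true.
  13. (¬x1 ∨ x3) — x3 is true.
  14. (x5 ∨ x1) — x1 is true.
  15. (x6 ∨ x8 ∨ x4) — x6 is true.
  16. (x8 ∨ ¬x7 ∨ x4) — ¬x7 is true.
  17. (¬x10 ∨ ¬x9 ∨ x1) — x1 is true.
  18. (¬x1 ∨ ¬x7) — ¬x7 is true.
  19. (x3 ∨ x8 ∨ x1) — x1 is true.
  20. (¬x2 ∨ x1 ∨ x8) — x1 is true.
  21. (¬x4 ∨ ¬x1) — ¬x4 is true.
  22. (x2 ∨ x6 ∨ ¬x7) — ¬x7 is true.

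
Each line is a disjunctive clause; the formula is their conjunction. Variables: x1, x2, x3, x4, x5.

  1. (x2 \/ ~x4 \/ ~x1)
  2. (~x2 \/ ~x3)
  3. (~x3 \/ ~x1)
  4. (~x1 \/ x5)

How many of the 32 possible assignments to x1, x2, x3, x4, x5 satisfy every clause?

Split on x1, then x2.
  x1=T, x2=T: remaining (x3,x4,x5) ∈ {(F,F,T); (F,T,T)} — 2.
  x1=T, x2=F: remaining (x3,x4,x5) ∈ {(F,F,T)} — 1.
  x1=F, x2=T: remaining (x3,x4,x5) ∈ {(F,F,F); (F,F,T); (F,T,F); (F,T,T)} — 4.
  x1=F, x2=F: x3, x4, x5 free → 2^3 = 8.
Total: 2 + 1 + 4 + 8 = 15.

15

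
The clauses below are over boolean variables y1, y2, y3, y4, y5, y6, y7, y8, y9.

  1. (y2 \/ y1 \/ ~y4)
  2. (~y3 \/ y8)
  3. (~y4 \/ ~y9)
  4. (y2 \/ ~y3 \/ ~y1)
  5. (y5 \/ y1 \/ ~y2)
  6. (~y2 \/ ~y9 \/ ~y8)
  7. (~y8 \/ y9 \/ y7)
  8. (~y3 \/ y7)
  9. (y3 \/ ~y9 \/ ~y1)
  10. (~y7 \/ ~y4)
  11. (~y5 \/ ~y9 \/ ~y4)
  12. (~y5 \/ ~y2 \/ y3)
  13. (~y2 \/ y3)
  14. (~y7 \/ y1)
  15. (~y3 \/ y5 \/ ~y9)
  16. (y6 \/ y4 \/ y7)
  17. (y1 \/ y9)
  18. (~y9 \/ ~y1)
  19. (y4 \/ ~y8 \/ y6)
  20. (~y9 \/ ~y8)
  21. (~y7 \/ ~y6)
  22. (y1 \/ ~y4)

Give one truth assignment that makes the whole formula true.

y1=T  y2=F  y3=F  y4=F  y5=F  y6=F  y7=T  y8=F  y9=F

Check each clause:
  1. (y1 \/ y2 \/ ~y4) — y1 is true.
  2. (y8 \/ ~y3) — ~y3 is true.
  3. (~y4 \/ ~y9) — ~y4 is true.
  4. (y2 \/ ~y1 \/ ~y3) — ~y3 is true.
  5. (y1 \/ ~y2 \/ y5) — y1 is true.
  6. (~y8 \/ ~y9 \/ ~y2) — ~y8 is true.
  7. (y7 \/ ~y8 \/ y9) — ~y8 is true.
  8. (y7 \/ ~y3) — ~y3 is true.
  9. (~y9 \/ y3 \/ ~y1) — ~y9 is true.
  10. (~y7 \/ ~y4) — ~y4 is true.
  11. (~y9 \/ ~y4 \/ ~y5) — ~y5 is true.
  12. (~y2 \/ ~y5 \/ y3) — ~y2 is true.
  13. (~y2 \/ y3) — ~y2 is true.
  14. (~y7 \/ y1) — y1 is true.
  15. (~y3 \/ y5 \/ ~y9) — ~y3 is true.
  16. (y6 \/ y4 \/ y7) — y7 is true.
  17. (y1 \/ y9) — y1 is true.
  18. (~y9 \/ ~y1) — ~y9 is true.
  19. (y6 \/ y4 \/ ~y8) — ~y8 is true.
  20. (~y9 \/ ~y8) — ~y8 is true.
  21. (~y6 \/ ~y7) — ~y6 is true.
  22. (y1 \/ ~y4) — y1 is true.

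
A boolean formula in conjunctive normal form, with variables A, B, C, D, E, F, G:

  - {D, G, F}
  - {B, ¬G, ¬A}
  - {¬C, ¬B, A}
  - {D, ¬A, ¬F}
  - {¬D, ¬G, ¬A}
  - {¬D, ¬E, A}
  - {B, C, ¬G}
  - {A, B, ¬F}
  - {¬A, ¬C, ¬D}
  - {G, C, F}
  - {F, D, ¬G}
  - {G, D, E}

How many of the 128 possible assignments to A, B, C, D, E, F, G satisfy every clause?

12

Split on A, then D.
  A=1, D=1: remaining (B,C,E,F,G) ∈ {(0,0,0,1,0); (0,0,1,1,0); (1,0,0,1,0); (1,0,1,1,0)} — 4.
  A=1, D=0: a clause becomes empty — 0.
  A=0, D=1: 5 of the 32 assignments to (B,C,E,F,G) work.
  A=0, D=0: remaining (B,C,E,F,G) ∈ {(1,0,0,1,1); (1,0,1,1,0); (1,0,1,1,1)} — 3.
Total: 4 + 0 + 5 + 3 = 12.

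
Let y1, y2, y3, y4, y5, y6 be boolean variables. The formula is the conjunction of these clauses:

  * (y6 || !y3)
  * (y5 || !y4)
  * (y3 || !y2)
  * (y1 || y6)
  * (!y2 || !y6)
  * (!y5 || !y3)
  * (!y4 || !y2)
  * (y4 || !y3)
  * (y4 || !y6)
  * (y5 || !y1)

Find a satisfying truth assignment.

y1=True, y2=False, y3=False, y4=True, y5=True, y6=False

y2 occurs only negated in the remaining clauses — set y2 = False.
Branch on y1: take y1 = True.
  then y5 is forced to True.
  then y3 is forced to False.
Set y4 = True and propagate.
y6 is now unconstrained; take y6 = False.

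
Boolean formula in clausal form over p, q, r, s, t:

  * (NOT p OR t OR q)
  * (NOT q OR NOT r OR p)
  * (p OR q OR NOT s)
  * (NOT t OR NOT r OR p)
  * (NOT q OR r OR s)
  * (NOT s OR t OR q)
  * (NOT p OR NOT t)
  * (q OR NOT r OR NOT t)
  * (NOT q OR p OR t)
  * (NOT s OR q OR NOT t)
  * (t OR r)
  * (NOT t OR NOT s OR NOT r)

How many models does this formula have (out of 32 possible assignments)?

The models are:
  p=0 q=0 r=0 s=0 t=1
  p=0 q=0 r=1 s=0 t=0
  p=0 q=1 r=0 s=1 t=1
  p=1 q=1 r=1 s=0 t=0
  p=1 q=1 r=1 s=1 t=0
That's 5 in total.

5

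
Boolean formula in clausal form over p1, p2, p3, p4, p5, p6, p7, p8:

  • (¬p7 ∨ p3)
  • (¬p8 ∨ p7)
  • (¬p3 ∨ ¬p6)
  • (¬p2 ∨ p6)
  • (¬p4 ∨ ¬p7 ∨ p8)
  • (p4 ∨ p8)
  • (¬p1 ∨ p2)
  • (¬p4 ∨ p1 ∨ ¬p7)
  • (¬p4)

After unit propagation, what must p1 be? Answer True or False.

False

(¬p4) stands alone — p4 = False.
From (p8 ∨ p4) and p4 = False: p8 = True.
From (¬p8 ∨ p7) and p8 = True: p7 = True.
(p3 ∨ ¬p7): since p7 = True, the clause reduces to (p3). p3 = True.
From (¬p6 ∨ ¬p3) and p3 = True: p6 = False.
From (p6 ∨ ¬p2) and p6 = False: p2 = False.
From (p2 ∨ ¬p1) and p2 = False: p1 = False.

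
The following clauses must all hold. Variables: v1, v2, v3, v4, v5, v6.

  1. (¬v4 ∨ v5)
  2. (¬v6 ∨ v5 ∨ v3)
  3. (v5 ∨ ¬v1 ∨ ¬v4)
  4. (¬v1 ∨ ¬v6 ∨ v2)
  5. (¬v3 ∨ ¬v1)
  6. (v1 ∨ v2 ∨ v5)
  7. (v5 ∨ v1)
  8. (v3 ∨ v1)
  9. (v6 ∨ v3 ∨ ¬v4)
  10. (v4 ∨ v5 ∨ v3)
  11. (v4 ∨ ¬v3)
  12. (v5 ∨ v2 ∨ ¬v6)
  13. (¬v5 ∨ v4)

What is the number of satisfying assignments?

The models are:
  v1=F v2=F v3=T v4=T v5=T v6=F
  v1=F v2=F v3=T v4=T v5=T v6=T
  v1=F v2=T v3=T v4=T v5=T v6=F
  v1=F v2=T v3=T v4=T v5=T v6=T
  v1=T v2=T v3=F v4=T v5=T v6=T
That's 5 in total.

5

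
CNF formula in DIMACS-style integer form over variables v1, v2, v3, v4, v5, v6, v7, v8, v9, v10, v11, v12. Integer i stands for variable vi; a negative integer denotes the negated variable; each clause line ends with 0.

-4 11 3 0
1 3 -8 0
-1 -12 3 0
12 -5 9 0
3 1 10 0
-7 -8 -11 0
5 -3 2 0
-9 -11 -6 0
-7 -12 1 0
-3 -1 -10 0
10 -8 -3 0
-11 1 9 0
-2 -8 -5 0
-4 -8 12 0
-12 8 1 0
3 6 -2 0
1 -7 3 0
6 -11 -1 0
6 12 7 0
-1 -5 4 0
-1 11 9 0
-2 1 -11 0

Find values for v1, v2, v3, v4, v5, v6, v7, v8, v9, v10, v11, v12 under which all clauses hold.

v1=F, v2=F, v3=T, v4=T, v5=T, v6=F, v7=T, v8=F, v9=T, v10=F, v11=T, v12=F

Check each clause:
  1. (v11 ∨ v3 ∨ ¬v4) — v11 is true.
  2. (v1 ∨ v3 ∨ ¬v8) — ¬v8 is true.
  3. (¬v12 ∨ v3 ∨ ¬v1) — v3 is true.
  4. (v9 ∨ ¬v5 ∨ v12) — v9 is true.
  5. (v10 ∨ v1 ∨ v3) — v3 is true.
  6. (¬v11 ∨ ¬v7 ∨ ¬v8) — ¬v8 is true.
  7. (v2 ∨ ¬v3 ∨ v5) — v5 is true.
  8. (¬v11 ∨ ¬v9 ∨ ¬v6) — ¬v6 is true.
  9. (v1 ∨ ¬v7 ∨ ¬v12) — ¬v12 is true.
  10. (¬v1 ∨ ¬v3 ∨ ¬v10) — ¬v1 is true.
  11. (¬v8 ∨ ¬v3 ∨ v10) — ¬v8 is true.
  12. (v9 ∨ v1 ∨ ¬v11) — v9 is true.
  13. (¬v8 ∨ ¬v5 ∨ ¬v2) — ¬v8 is true.
  14. (¬v8 ∨ ¬v4 ∨ v12) — ¬v8 is true.
  15. (¬v12 ∨ v1 ∨ v8) — ¬v12 is true.
  16. (v6 ∨ ¬v2 ∨ v3) — v3 is true.
  17. (¬v7 ∨ v3 ∨ v1) — v3 is true.
  18. (¬v1 ∨ ¬v11 ∨ v6) — ¬v1 is true.
  19. (v6 ∨ v12 ∨ v7) — v7 is true.
  20. (v4 ∨ ¬v5 ∨ ¬v1) — v4 is true.
  21. (v11 ∨ v9 ∨ ¬v1) — v9 is true.
  22. (¬v2 ∨ ¬v11 ∨ v1) — ¬v2 is true.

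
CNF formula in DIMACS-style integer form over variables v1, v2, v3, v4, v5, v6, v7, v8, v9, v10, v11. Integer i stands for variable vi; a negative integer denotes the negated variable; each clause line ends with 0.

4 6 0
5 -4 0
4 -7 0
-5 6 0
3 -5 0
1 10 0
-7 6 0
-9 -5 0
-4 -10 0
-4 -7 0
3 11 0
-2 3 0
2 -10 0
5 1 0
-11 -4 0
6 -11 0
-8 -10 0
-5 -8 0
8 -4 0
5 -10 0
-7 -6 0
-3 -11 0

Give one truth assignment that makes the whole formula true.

v1 occurs only positively in the remaining clauses — set v1 = True.
Pure literal: v7 appears only negated; assign v7 = False.
Branch on v2: take v2 = False.
  then v10 is forced to False.
The remaining clauses are satisfied by v3 = True, v4 = False, v5 = False, v6 = True, v8 = True, v9 = True, v11 = False.

v1 = T  v2 = F  v3 = T  v4 = F  v5 = F  v6 = T  v7 = F  v8 = T  v9 = T  v10 = F  v11 = F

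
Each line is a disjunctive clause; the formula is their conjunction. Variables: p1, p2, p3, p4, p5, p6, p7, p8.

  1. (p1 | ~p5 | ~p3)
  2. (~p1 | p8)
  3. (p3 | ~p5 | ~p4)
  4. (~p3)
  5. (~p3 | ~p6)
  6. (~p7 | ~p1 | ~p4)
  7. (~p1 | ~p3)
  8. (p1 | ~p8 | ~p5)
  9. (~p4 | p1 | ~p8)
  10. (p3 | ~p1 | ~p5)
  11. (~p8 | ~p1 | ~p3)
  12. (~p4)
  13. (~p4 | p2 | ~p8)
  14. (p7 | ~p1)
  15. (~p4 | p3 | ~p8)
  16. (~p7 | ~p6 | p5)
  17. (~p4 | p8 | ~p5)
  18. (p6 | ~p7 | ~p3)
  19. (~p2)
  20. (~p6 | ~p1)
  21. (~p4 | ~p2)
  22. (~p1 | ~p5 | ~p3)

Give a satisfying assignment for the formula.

(~p3) is a unit clause, so p3 = False.
Unit propagation: (~p4) forces p4 = False.
(~p2) is a unit clause, so p2 = False.
p6 occurs only negated in the remaining clauses — set p6 = False.
Set p1 = False and propagate.
Set p5 = False and propagate.
p7, p8 are now unconstrained; take p7 = False, p8 = True.
Every clause has at least one true literal under this assignment.

p1 = F, p2 = F, p3 = F, p4 = F, p5 = F, p6 = F, p7 = F, p8 = T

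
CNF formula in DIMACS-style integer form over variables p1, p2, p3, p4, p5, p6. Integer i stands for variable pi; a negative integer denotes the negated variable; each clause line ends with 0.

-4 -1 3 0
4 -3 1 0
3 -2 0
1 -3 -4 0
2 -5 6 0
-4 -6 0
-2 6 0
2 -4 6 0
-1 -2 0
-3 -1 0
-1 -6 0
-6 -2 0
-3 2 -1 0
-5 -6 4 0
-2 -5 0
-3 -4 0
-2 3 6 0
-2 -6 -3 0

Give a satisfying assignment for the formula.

p1=False, p2=False, p3=False, p4=False, p5=False, p6=True

p5 occurs only negated in the remaining clauses — set p5 = False.
Branch on p1: take p1 = False.
Try p2 = False.
The remaining clauses are satisfied by p3 = False, p4 = False, p6 = True.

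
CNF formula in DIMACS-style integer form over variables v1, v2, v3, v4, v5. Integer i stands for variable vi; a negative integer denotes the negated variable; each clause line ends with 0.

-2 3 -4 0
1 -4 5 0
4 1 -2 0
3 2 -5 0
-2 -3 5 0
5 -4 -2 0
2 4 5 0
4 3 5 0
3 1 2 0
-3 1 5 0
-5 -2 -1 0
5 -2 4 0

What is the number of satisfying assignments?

7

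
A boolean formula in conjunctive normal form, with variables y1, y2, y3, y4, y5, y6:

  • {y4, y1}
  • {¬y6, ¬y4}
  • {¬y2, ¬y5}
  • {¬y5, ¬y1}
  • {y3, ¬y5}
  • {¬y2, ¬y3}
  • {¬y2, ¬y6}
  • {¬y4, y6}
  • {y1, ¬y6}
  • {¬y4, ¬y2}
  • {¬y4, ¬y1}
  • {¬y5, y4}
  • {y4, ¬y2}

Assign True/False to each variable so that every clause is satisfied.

y1 = T, y2 = F, y3 = F, y4 = F, y5 = F, y6 = F

y2 occurs only negated in the remaining clauses — set y2 = False.
y5 occurs only negated in the remaining clauses — set y5 = False.
Branch on y1: take y1 = True.
  then y4 is forced to False.
y3, y6 are now unconstrained; take y3 = False, y6 = False.
Every clause has at least one true literal under this assignment.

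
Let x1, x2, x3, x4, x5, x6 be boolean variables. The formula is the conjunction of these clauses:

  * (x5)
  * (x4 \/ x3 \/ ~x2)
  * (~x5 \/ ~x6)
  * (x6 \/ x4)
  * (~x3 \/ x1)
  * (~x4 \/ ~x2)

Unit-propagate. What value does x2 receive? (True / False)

Unit clause (x5) sets x5 = True.
(~x6 \/ ~x5): since x5 = True, the clause reduces to (~x6). x6 = False.
(x4 \/ x6) with x6 = False leaves only x4, so x4 = True.
(~x2 \/ ~x4) with x4 = True leaves only ~x2, so x2 = False.

False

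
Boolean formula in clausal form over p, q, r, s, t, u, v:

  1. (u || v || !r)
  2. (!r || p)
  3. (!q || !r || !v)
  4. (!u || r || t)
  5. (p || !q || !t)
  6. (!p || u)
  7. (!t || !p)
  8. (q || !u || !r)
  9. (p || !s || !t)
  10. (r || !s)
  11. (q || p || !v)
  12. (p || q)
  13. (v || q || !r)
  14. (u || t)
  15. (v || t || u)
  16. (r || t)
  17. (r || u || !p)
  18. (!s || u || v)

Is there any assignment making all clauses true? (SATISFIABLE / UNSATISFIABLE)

SATISFIABLE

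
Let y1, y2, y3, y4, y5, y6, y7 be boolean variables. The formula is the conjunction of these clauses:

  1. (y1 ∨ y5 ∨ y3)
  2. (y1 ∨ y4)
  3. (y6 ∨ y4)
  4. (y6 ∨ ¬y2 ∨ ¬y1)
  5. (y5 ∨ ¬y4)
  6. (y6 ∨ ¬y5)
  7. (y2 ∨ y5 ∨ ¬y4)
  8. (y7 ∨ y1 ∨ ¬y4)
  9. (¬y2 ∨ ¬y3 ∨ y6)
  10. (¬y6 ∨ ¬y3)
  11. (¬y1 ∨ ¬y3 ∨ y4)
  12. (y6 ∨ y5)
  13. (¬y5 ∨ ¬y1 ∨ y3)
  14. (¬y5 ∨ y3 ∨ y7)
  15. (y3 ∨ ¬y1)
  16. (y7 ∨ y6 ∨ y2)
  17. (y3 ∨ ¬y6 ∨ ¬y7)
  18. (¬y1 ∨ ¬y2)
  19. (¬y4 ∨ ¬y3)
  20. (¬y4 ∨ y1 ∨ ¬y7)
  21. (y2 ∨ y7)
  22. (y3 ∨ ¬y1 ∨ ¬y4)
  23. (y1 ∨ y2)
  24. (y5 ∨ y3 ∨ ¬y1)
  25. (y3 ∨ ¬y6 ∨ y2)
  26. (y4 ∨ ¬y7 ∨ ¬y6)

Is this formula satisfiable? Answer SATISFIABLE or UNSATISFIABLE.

y1 = True:
  propagation gives y3=True, y6=False, y4=True; an empty clause results — contradiction.
y1 = False:
  propagation gives y4=True, y5=True, y6=True, y7=True; an empty clause results — contradiction.
Every branch closes, so no satisfying assignment exists.

UNSATISFIABLE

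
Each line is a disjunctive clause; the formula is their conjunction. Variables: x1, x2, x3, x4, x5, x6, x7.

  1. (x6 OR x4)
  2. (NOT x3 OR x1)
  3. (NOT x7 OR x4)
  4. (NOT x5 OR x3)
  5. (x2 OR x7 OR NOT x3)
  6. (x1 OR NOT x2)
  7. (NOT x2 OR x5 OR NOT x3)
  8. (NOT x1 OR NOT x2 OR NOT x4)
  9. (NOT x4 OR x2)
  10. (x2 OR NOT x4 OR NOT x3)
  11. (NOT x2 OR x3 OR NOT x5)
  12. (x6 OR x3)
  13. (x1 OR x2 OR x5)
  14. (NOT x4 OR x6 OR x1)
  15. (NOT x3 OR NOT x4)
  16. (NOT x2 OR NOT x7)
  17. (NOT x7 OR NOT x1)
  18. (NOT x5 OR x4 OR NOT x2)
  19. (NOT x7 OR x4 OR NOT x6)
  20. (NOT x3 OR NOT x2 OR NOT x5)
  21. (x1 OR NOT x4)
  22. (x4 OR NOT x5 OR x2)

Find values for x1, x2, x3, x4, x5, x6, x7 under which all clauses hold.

x1=T, x2=F, x3=F, x4=F, x5=F, x6=T, x7=F

Check each clause:
  1. (x6 OR x4) — x6 is true.
  2. (x1 OR NOT x3) — x1 is true.
  3. (NOT x7 OR x4) — NOT x7 is true.
  4. (x3 OR NOT x5) — NOT x5 is true.
  5. (x7 OR x2 OR NOT x3) — NOT x3 is true.
  6. (x1 OR NOT x2) — x1 is true.
  7. (NOT x2 OR x5 OR NOT x3) — NOT x3 is true.
  8. (NOT x1 OR NOT x4 OR NOT x2) — NOT x4 is true.
  9. (x2 OR NOT x4) — NOT x4 is true.
  10. (NOT x3 OR x2 OR NOT x4) — NOT x4 is true.
  11. (NOT x5 OR x3 OR NOT x2) — NOT x2 is true.
  12. (x3 OR x6) — x6 is true.
  13. (x2 OR x1 OR x5) — x1 is true.
  14. (x1 OR NOT x4 OR x6) — x1 is true.
  15. (NOT x3 OR NOT x4) — NOT x4 is true.
  16. (NOT x2 OR NOT x7) — NOT x7 is true.
  17. (NOT x7 OR NOT x1) — NOT x7 is true.
  18. (x4 OR NOT x2 OR NOT x5) — NOT x5 is true.
  19. (NOT x7 OR NOT x6 OR x4) — NOT x7 is true.
  20. (NOT x3 OR NOT x2 OR NOT x5) — NOT x5 is true.
  21. (NOT x4 OR x1) — x1 is true.
  22. (NOT x5 OR x2 OR x4) — NOT x5 is true.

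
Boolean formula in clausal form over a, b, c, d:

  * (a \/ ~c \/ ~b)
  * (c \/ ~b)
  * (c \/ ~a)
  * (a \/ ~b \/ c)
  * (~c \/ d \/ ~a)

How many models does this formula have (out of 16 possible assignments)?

6

The models are:
  a=0 b=0 c=0 d=0
  a=0 b=0 c=0 d=1
  a=0 b=0 c=1 d=0
  a=0 b=0 c=1 d=1
  a=1 b=0 c=1 d=1
  a=1 b=1 c=1 d=1
That's 6 in total.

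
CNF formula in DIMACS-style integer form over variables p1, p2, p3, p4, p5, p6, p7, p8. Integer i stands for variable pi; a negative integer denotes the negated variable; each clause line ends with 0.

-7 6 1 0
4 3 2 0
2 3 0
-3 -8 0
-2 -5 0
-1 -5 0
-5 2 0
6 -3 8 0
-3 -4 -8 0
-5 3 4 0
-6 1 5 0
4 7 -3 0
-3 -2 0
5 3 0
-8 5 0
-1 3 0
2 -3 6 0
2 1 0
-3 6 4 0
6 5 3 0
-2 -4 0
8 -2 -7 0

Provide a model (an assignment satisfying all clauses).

p1 = 1  p2 = 0  p3 = 1  p4 = 1  p5 = 0  p6 = 1  p7 = 0  p8 = 0

Set p1 = True and propagate.
  then p5 is forced to False.
  then p3 is forced to True.
  then p8 is forced to False.
  then p6 is forced to True.
  then p2 is forced to False.
Branch on p4: take p4 = True.
p7 is now unconstrained; take p7 = False.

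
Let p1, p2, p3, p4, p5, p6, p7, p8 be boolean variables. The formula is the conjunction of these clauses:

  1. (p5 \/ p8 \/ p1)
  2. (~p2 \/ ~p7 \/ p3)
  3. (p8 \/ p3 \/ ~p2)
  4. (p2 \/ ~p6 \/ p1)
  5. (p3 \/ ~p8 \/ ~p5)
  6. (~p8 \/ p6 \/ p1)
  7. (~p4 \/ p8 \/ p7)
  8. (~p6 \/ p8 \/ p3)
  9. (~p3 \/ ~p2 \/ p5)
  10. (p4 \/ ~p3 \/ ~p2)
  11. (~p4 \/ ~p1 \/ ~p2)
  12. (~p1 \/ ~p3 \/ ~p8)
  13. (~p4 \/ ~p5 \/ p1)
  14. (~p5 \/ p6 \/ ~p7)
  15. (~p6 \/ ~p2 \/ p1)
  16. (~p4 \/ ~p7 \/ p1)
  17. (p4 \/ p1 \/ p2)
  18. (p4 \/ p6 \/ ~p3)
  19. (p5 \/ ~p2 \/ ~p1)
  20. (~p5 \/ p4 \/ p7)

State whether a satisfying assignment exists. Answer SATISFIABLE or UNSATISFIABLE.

SATISFIABLE

Try p1 = True.
The remaining clauses are satisfied by p2 = False, p3 = False, p4 = False, p5 = False, p6 = False, p7 = False, p8 = True.
So p1=1, p2=0, p3=0, p4=0, p5=0, p6=0, p7=0, p8=1 is a satisfying assignment.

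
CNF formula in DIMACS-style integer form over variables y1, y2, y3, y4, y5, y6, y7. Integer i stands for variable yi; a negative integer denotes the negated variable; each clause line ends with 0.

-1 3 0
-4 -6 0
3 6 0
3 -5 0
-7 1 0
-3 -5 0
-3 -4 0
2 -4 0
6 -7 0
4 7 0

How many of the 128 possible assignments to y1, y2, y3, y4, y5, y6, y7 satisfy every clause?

2

Satisfying assignments:
  y1=T y2=F y3=T y4=F y5=F y6=T y7=T
  y1=T y2=T y3=T y4=F y5=F y6=T y7=T
Count: 2.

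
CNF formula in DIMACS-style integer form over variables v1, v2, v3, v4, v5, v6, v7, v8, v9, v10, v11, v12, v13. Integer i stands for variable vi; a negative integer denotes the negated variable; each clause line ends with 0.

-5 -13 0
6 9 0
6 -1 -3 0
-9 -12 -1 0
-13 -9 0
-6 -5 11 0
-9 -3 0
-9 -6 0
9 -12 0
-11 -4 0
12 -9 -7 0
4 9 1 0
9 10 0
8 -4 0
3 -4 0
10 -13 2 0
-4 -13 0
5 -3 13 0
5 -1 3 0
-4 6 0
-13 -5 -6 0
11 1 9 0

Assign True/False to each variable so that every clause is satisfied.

v1=1, v2=1, v3=0, v4=0, v5=1, v6=0, v7=0, v8=1, v9=1, v10=0, v11=1, v12=0, v13=0

v2 occurs only positively in the remaining clauses — set v2 = True.
v7 occurs only negated in the remaining clauses — set v7 = False.
Try v1 = True.
Set v3 = False and propagate.
  then v4 is forced to False.
  then v5 is forced to True.
  then v13 is forced to False.
The remaining clauses are satisfied by v6 = False, v8 = True, v9 = True, v10 = False, v11 = True, v12 = False.
Every clause has at least one true literal under this assignment.
Check each clause:
  1. (~v5 | ~v13) — ~v13 is true.
  2. (v6 | v9) — v9 is true.
  3. (~v1 | ~v3 | v6) — ~v3 is true.
  4. (~v9 | ~v1 | ~v12) — ~v12 is true.
  5. (~v13 | ~v9) — ~v13 is true.
  6. (~v6 | ~v5 | v11) — v11 is true.
  7. (~v3 | ~v9) — ~v3 is true.
  8. (~v6 | ~v9) — ~v6 is true.
  9. (v9 | ~v12) — v9 is true.
  10. (~v11 | ~v4) — ~v4 is true.
  11. (~v7 | ~v9 | v12) — ~v7 is true.
  12. (v4 | v9 | v1) — v9 is true.
  13. (v9 | v10) — v9 is true.
  14. (v8 | ~v4) — v8 is true.
  15. (~v4 | v3) — ~v4 is true.
  16. (v2 | ~v13 | v10) — v2 is true.
  17. (~v4 | ~v13) — ~v13 is true.
  18. (~v3 | v13 | v5) — ~v3 is true.
  19. (v5 | ~v1 | v3) — v5 is true.
  20. (~v4 | v6) — ~v4 is true.
  21. (~v5 | ~v6 | ~v13) — ~v6 is true.
  22. (v1 | v11 | v9) — v9 is true.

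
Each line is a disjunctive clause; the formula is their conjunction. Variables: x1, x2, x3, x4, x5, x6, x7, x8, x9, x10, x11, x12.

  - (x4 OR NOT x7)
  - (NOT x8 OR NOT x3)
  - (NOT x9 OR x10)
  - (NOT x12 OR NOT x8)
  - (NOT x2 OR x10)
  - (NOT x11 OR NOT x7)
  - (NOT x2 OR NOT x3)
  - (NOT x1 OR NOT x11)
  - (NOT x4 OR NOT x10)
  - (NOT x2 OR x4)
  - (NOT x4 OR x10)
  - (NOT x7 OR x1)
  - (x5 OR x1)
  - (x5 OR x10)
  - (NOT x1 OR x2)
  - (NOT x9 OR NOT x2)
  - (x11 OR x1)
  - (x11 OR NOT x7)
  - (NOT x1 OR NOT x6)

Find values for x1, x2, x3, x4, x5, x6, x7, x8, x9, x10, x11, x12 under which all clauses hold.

x1 = False, x2 = False, x3 = True, x4 = False, x5 = True, x6 = False, x7 = False, x8 = False, x9 = False, x10 = True, x11 = True, x12 = False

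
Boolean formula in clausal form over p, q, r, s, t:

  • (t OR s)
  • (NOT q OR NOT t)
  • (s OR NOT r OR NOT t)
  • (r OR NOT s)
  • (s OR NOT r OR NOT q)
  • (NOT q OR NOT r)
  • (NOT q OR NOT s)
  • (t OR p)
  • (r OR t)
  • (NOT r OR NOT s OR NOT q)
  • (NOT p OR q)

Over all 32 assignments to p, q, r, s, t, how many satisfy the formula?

The models are:
  p=0 q=0 r=0 s=0 t=1
  p=0 q=0 r=1 s=1 t=1
That's 2 in total.

2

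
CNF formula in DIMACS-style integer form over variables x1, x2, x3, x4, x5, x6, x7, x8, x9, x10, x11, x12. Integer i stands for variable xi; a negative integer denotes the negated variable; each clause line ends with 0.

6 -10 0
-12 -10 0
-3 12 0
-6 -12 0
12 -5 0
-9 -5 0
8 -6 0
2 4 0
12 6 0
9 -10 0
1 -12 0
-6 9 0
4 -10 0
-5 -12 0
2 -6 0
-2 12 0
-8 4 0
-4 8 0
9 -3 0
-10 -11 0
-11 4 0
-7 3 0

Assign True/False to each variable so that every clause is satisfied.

x1 = T, x2 = T, x3 = T, x4 = T, x5 = F, x6 = F, x7 = T, x8 = T, x9 = T, x10 = F, x11 = F, x12 = T

Check each clause:
  1. (x6 OR NOT x10) — NOT x10 is true.
  2. (NOT x12 OR NOT x10) — NOT x10 is true.
  3. (NOT x3 OR x12) — x12 is true.
  4. (NOT x6 OR NOT x12) — NOT x6 is true.
  5. (NOT x5 OR x12) — NOT x5 is true.
  6. (NOT x9 OR NOT x5) — NOT x5 is true.
  7. (NOT x6 OR x8) — x8 is true.
  8. (x4 OR x2) — x2 is true.
  9. (x6 OR x12) — x12 is true.
  10. (NOT x10 OR x9) — x9 is true.
  11. (x1 OR NOT x12) — x1 is true.
  12. (NOT x6 OR x9) — x9 is true.
  13. (x4 OR NOT x10) — x4 is true.
  14. (NOT x5 OR NOT x12) — NOT x5 is true.
  15. (x2 OR NOT x6) — x2 is true.
  16. (NOT x2 OR x12) — x12 is true.
  17. (x4 OR NOT x8) — x4 is true.
  18. (NOT x4 OR x8) — x8 is true.
  19. (x9 OR NOT x3) — x9 is true.
  20. (NOT x11 OR NOT x10) — NOT x11 is true.
  21. (x4 OR NOT x11) — x4 is true.
  22. (NOT x7 OR x3) — x3 is true.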